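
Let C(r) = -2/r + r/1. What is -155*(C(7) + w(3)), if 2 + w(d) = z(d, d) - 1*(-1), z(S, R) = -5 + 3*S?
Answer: -10540/7 ≈ -1505.7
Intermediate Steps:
C(r) = r - 2/r (C(r) = -2/r + r*1 = -2/r + r = r - 2/r)
w(d) = -6 + 3*d (w(d) = -2 + ((-5 + 3*d) - 1*(-1)) = -2 + ((-5 + 3*d) + 1) = -2 + (-4 + 3*d) = -6 + 3*d)
-155*(C(7) + w(3)) = -155*((7 - 2/7) + (-6 + 3*3)) = -155*((7 - 2*1/7) + (-6 + 9)) = -155*((7 - 2/7) + 3) = -155*(47/7 + 3) = -155*68/7 = -10540/7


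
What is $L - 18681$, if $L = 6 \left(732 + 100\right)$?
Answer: $-13689$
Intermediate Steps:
$L = 4992$ ($L = 6 \cdot 832 = 4992$)
$L - 18681 = 4992 - 18681 = -13689$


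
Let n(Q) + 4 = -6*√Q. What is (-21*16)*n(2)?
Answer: 1344 + 2016*√2 ≈ 4195.1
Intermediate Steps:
n(Q) = -4 - 6*√Q
(-21*16)*n(2) = (-21*16)*(-4 - 6*√2) = -336*(-4 - 6*√2) = 1344 + 2016*√2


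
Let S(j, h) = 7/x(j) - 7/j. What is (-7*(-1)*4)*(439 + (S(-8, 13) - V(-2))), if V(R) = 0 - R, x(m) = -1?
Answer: 24129/2 ≈ 12065.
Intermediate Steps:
S(j, h) = -7 - 7/j (S(j, h) = 7/(-1) - 7/j = 7*(-1) - 7/j = -7 - 7/j)
V(R) = -R
(-7*(-1)*4)*(439 + (S(-8, 13) - V(-2))) = (-7*(-1)*4)*(439 + ((-7 - 7/(-8)) - (-1)*(-2))) = (7*4)*(439 + ((-7 - 7*(-⅛)) - 1*2)) = 28*(439 + ((-7 + 7/8) - 2)) = 28*(439 + (-49/8 - 2)) = 28*(439 - 65/8) = 28*(3447/8) = 24129/2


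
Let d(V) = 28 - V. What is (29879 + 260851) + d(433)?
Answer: 290325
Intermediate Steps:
(29879 + 260851) + d(433) = (29879 + 260851) + (28 - 1*433) = 290730 + (28 - 433) = 290730 - 405 = 290325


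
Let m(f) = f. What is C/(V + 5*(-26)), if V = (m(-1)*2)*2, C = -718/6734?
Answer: 359/451178 ≈ 0.00079569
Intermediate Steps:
C = -359/3367 (C = -718*1/6734 = -359/3367 ≈ -0.10662)
V = -4 (V = -1*2*2 = -2*2 = -4)
C/(V + 5*(-26)) = -359/(3367*(-4 + 5*(-26))) = -359/(3367*(-4 - 130)) = -359/3367/(-134) = -359/3367*(-1/134) = 359/451178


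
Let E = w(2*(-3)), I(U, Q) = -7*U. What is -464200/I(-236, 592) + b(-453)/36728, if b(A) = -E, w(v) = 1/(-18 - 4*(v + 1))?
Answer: -8524569213/30337328 ≈ -280.99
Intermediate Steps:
w(v) = 1/(-22 - 4*v) (w(v) = 1/(-18 - 4*(1 + v)) = 1/(-18 + (-4 - 4*v)) = 1/(-22 - 4*v))
E = ½ (E = -1/(22 + 4*(2*(-3))) = -1/(22 + 4*(-6)) = -1/(22 - 24) = -1/(-2) = -1*(-½) = ½ ≈ 0.50000)
b(A) = -½ (b(A) = -1*½ = -½)
-464200/I(-236, 592) + b(-453)/36728 = -464200/((-7*(-236))) - ½/36728 = -464200/1652 - ½*1/36728 = -464200*1/1652 - 1/73456 = -116050/413 - 1/73456 = -8524569213/30337328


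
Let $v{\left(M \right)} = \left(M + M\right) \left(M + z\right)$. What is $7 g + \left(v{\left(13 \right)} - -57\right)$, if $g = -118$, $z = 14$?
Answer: $-67$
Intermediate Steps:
$v{\left(M \right)} = 2 M \left(14 + M\right)$ ($v{\left(M \right)} = \left(M + M\right) \left(M + 14\right) = 2 M \left(14 + M\right)$)
$7 g + \left(v{\left(13 \right)} - -57\right) = 7 \left(-118\right) - \left(-57 - 26 \left(14 + 13\right)\right) = -826 + \left(2 \cdot 13 \cdot 27 + 57\right) = -826 + \left(702 + 57\right) = -826 + 759 = -67$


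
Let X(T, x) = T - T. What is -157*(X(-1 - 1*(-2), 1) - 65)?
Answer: 10205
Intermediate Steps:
X(T, x) = 0
-157*(X(-1 - 1*(-2), 1) - 65) = -157*(0 - 65) = -157*(-65) = 10205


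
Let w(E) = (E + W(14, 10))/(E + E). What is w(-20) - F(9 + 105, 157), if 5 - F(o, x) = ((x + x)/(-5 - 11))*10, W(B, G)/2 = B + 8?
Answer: -4037/20 ≈ -201.85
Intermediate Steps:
W(B, G) = 16 + 2*B (W(B, G) = 2*(B + 8) = 2*(8 + B) = 16 + 2*B)
w(E) = (44 + E)/(2*E) (w(E) = (E + (16 + 2*14))/(E + E) = (E + (16 + 28))/((2*E)) = (E + 44)*(1/(2*E)) = (44 + E)*(1/(2*E)) = (44 + E)/(2*E))
F(o, x) = 5 + 5*x/4 (F(o, x) = 5 - (x + x)/(-5 - 11)*10 = 5 - (2*x)/(-16)*10 = 5 - (2*x)*(-1/16)*10 = 5 - (-x/8)*10 = 5 - (-5)*x/4 = 5 + 5*x/4)
w(-20) - F(9 + 105, 157) = (½)*(44 - 20)/(-20) - (5 + (5/4)*157) = (½)*(-1/20)*24 - (5 + 785/4) = -⅗ - 1*805/4 = -⅗ - 805/4 = -4037/20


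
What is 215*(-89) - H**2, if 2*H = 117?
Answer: -90229/4 ≈ -22557.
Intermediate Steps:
H = 117/2 (H = (1/2)*117 = 117/2 ≈ 58.500)
215*(-89) - H**2 = 215*(-89) - (117/2)**2 = -19135 - 1*13689/4 = -19135 - 13689/4 = -90229/4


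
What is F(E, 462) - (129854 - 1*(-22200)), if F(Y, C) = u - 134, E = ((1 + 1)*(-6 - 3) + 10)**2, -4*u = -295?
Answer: -608457/4 ≈ -1.5211e+5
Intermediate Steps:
u = 295/4 (u = -1/4*(-295) = 295/4 ≈ 73.750)
E = 64 (E = (2*(-9) + 10)**2 = (-18 + 10)**2 = (-8)**2 = 64)
F(Y, C) = -241/4 (F(Y, C) = 295/4 - 134 = -241/4)
F(E, 462) - (129854 - 1*(-22200)) = -241/4 - (129854 - 1*(-22200)) = -241/4 - (129854 + 22200) = -241/4 - 1*152054 = -241/4 - 152054 = -608457/4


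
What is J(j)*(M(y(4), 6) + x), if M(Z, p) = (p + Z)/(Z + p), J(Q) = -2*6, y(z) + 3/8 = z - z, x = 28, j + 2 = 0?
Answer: -348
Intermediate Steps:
j = -2 (j = -2 + 0 = -2)
y(z) = -3/8 (y(z) = -3/8 + (z - z) = -3/8 + 0 = -3/8)
J(Q) = -12
M(Z, p) = 1 (M(Z, p) = (Z + p)/(Z + p) = 1)
J(j)*(M(y(4), 6) + x) = -12*(1 + 28) = -12*29 = -348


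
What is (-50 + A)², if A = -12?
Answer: 3844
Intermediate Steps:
(-50 + A)² = (-50 - 12)² = (-62)² = 3844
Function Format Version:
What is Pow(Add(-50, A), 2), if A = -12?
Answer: 3844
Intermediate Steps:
Pow(Add(-50, A), 2) = Pow(Add(-50, -12), 2) = Pow(-62, 2) = 3844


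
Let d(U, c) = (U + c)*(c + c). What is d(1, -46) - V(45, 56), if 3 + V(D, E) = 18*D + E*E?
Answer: 197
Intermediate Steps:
V(D, E) = -3 + E² + 18*D (V(D, E) = -3 + (18*D + E*E) = -3 + (18*D + E²) = -3 + (E² + 18*D) = -3 + E² + 18*D)
d(U, c) = 2*c*(U + c) (d(U, c) = (U + c)*(2*c) = 2*c*(U + c))
d(1, -46) - V(45, 56) = 2*(-46)*(1 - 46) - (-3 + 56² + 18*45) = 2*(-46)*(-45) - (-3 + 3136 + 810) = 4140 - 1*3943 = 4140 - 3943 = 197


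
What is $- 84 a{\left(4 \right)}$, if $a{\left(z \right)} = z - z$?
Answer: $0$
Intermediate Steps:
$a{\left(z \right)} = 0$
$- 84 a{\left(4 \right)} = \left(-84\right) 0 = 0$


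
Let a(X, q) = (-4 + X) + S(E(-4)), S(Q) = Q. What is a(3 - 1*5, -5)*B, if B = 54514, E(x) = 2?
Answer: -218056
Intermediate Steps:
a(X, q) = -2 + X (a(X, q) = (-4 + X) + 2 = -2 + X)
a(3 - 1*5, -5)*B = (-2 + (3 - 1*5))*54514 = (-2 + (3 - 5))*54514 = (-2 - 2)*54514 = -4*54514 = -218056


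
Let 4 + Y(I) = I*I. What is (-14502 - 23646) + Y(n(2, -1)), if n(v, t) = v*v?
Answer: -38136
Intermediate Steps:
n(v, t) = v**2
Y(I) = -4 + I**2 (Y(I) = -4 + I*I = -4 + I**2)
(-14502 - 23646) + Y(n(2, -1)) = (-14502 - 23646) + (-4 + (2**2)**2) = -38148 + (-4 + 4**2) = -38148 + (-4 + 16) = -38148 + 12 = -38136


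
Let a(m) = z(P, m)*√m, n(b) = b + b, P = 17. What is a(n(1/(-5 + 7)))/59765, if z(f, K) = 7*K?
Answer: 7/59765 ≈ 0.00011713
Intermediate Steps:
n(b) = 2*b
a(m) = 7*m^(3/2) (a(m) = (7*m)*√m = 7*m^(3/2))
a(n(1/(-5 + 7)))/59765 = (7*(2/(-5 + 7))^(3/2))/59765 = (7*(2/2)^(3/2))*(1/59765) = (7*(2*(½))^(3/2))*(1/59765) = (7*1^(3/2))*(1/59765) = (7*1)*(1/59765) = 7*(1/59765) = 7/59765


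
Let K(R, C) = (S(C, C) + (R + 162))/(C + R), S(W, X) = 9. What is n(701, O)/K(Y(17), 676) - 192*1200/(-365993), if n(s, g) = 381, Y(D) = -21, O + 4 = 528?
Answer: 6091329541/3659930 ≈ 1664.3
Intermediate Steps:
O = 524 (O = -4 + 528 = 524)
K(R, C) = (171 + R)/(C + R) (K(R, C) = (9 + (R + 162))/(C + R) = (9 + (162 + R))/(C + R) = (171 + R)/(C + R))
n(701, O)/K(Y(17), 676) - 192*1200/(-365993) = 381/(((171 - 21)/(676 - 21))) - 192*1200/(-365993) = 381/((150/655)) - 230400*(-1/365993) = 381/(((1/655)*150)) + 230400/365993 = 381/(30/131) + 230400/365993 = 381*(131/30) + 230400/365993 = 16637/10 + 230400/365993 = 6091329541/3659930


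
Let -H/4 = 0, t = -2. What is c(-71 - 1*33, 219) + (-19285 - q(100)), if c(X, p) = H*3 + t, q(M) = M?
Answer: -19387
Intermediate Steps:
H = 0 (H = -4*0 = 0)
c(X, p) = -2 (c(X, p) = 0*3 - 2 = 0 - 2 = -2)
c(-71 - 1*33, 219) + (-19285 - q(100)) = -2 + (-19285 - 1*100) = -2 + (-19285 - 100) = -2 - 19385 = -19387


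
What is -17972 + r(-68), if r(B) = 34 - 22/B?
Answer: -609881/34 ≈ -17938.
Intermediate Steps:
-17972 + r(-68) = -17972 + (34 - 22/(-68)) = -17972 + (34 - 22*(-1/68)) = -17972 + (34 + 11/34) = -17972 + 1167/34 = -609881/34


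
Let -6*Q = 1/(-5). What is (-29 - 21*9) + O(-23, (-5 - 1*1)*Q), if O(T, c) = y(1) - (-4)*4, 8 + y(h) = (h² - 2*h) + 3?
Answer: -208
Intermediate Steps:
y(h) = -5 + h² - 2*h (y(h) = -8 + ((h² - 2*h) + 3) = -8 + (3 + h² - 2*h) = -5 + h² - 2*h)
Q = 1/30 (Q = -1/(6*(-5)) = -(-1)/(6*5) = -⅙*(-⅕) = 1/30 ≈ 0.033333)
O(T, c) = 10 (O(T, c) = (-5 + 1² - 2*1) - (-4)*4 = (-5 + 1 - 2) - 1*(-16) = -6 + 16 = 10)
(-29 - 21*9) + O(-23, (-5 - 1*1)*Q) = (-29 - 21*9) + 10 = (-29 - 189) + 10 = -218 + 10 = -208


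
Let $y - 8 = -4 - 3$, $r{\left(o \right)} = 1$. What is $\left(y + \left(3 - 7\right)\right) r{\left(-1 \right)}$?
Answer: $-3$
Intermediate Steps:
$y = 1$ ($y = 8 - 7 = 1$)
$\left(y + \left(3 - 7\right)\right) r{\left(-1 \right)} = \left(1 + \left(3 - 7\right)\right) 1 = \left(1 - 4\right) 1 = \left(-3\right) 1 = -3$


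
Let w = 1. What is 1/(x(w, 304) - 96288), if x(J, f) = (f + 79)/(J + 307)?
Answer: -308/29656321 ≈ -1.0386e-5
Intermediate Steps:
x(J, f) = (79 + f)/(307 + J)
1/(x(w, 304) - 96288) = 1/((79 + 304)/(307 + 1) - 96288) = 1/(383/308 - 96288) = 1/(-29656321/308) = -308/29656321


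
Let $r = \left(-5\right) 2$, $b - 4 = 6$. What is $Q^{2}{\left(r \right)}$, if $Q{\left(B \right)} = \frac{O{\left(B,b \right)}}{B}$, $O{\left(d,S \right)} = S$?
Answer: $1$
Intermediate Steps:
$b = 10$ ($b = 4 + 6 = 10$)
$r = -10$
$Q{\left(B \right)} = \frac{10}{B}$
$Q^{2}{\left(r \right)} = \left(\frac{10}{-10}\right)^{2} = \left(10 \left(- \frac{1}{10}\right)\right)^{2} = \left(-1\right)^{2} = 1$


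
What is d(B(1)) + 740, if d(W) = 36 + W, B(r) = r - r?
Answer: 776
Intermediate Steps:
B(r) = 0
d(B(1)) + 740 = (36 + 0) + 740 = 36 + 740 = 776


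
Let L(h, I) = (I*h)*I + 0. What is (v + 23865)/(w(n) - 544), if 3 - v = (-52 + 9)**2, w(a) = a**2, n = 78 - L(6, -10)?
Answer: 22019/271940 ≈ 0.080970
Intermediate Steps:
L(h, I) = h*I**2 (L(h, I) = h*I**2 + 0 = h*I**2)
n = -522 (n = 78 - 6*(-10)**2 = 78 - 6*100 = 78 - 1*600 = 78 - 600 = -522)
v = -1846 (v = 3 - (-52 + 9)**2 = 3 - 1*(-43)**2 = 3 - 1*1849 = 3 - 1849 = -1846)
(v + 23865)/(w(n) - 544) = (-1846 + 23865)/((-522)**2 - 544) = 22019/(272484 - 544) = 22019/271940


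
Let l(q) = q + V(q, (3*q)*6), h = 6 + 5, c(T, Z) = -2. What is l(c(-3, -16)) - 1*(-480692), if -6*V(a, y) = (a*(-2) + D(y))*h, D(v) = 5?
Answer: 961347/2 ≈ 4.8067e+5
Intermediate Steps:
h = 11
V(a, y) = -55/6 + 11*a/3 (V(a, y) = -(a*(-2) + 5)*11/6 = -(-2*a + 5)*11/6 = -(5 - 2*a)*11/6 = -(55 - 22*a)/6 = -55/6 + 11*a/3)
l(q) = -55/6 + 14*q/3 (l(q) = q + (-55/6 + 11*q/3) = -55/6 + 14*q/3)
l(c(-3, -16)) - 1*(-480692) = (-55/6 + (14/3)*(-2)) - 1*(-480692) = (-55/6 - 28/3) + 480692 = -37/2 + 480692 = 961347/2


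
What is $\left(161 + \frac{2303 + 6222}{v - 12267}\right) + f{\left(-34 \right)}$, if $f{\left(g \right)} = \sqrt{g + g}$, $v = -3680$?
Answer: $\frac{2558942}{15947} + 2 i \sqrt{17} \approx 160.47 + 8.2462 i$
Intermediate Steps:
$f{\left(g \right)} = \sqrt{2} \sqrt{g}$ ($f{\left(g \right)} = \sqrt{2 g} = \sqrt{2} \sqrt{g}$)
$\left(161 + \frac{2303 + 6222}{v - 12267}\right) + f{\left(-34 \right)} = \left(161 + \frac{2303 + 6222}{-3680 - 12267}\right) + \sqrt{2} \sqrt{-34} = \left(161 + \frac{8525}{-15947}\right) + \sqrt{2} i \sqrt{34} = \left(161 + 8525 \left(- \frac{1}{15947}\right)\right) + 2 i \sqrt{17} = \left(161 - \frac{8525}{15947}\right) + 2 i \sqrt{17} = \frac{2558942}{15947} + 2 i \sqrt{17}$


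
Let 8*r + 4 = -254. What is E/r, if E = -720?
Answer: 960/43 ≈ 22.326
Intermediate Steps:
r = -129/4 (r = -½ + (⅛)*(-254) = -½ - 127/4 = -129/4 ≈ -32.250)
E/r = -720/(-129/4) = -720*(-4/129) = 960/43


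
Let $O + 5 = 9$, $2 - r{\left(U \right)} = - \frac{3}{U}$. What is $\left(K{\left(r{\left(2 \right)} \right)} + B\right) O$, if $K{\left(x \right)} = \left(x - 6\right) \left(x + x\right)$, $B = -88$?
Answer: $-422$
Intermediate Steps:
$r{\left(U \right)} = 2 + \frac{3}{U}$ ($r{\left(U \right)} = 2 - - \frac{3}{U} = 2 + \frac{3}{U}$)
$K{\left(x \right)} = 2 x \left(-6 + x\right)$ ($K{\left(x \right)} = \left(-6 + x\right) 2 x = 2 x \left(-6 + x\right)$)
$O = 4$ ($O = -5 + 9 = 4$)
$\left(K{\left(r{\left(2 \right)} \right)} + B\right) O = \left(2 \left(2 + \frac{3}{2}\right) \left(-6 + \left(2 + \frac{3}{2}\right)\right) - 88\right) 4 = \left(2 \cdot \frac{7}{2} \left(-6 + \frac{7}{2}\right) - 88\right) 4 = \left(2 \cdot \frac{7}{2} \left(- \frac{5}{2}\right) - 88\right) 4 = \left(- \frac{35}{2} - 88\right) 4 = \left(- \frac{211}{2}\right) 4 = -422$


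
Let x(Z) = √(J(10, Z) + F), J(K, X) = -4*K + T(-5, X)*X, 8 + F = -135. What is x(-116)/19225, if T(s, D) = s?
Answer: √397/19225 ≈ 0.0010364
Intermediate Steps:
F = -143 (F = -8 - 135 = -143)
J(K, X) = -5*X - 4*K (J(K, X) = -4*K - 5*X = -5*X - 4*K)
x(Z) = √(-183 - 5*Z) (x(Z) = √((-5*Z - 4*10) - 143) = √((-5*Z - 40) - 143) = √((-40 - 5*Z) - 143) = √(-183 - 5*Z))
x(-116)/19225 = √(-183 - 5*(-116))/19225 = √(-183 + 580)*(1/19225) = √397*(1/19225) = √397/19225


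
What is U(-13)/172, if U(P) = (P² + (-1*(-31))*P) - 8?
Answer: -121/86 ≈ -1.4070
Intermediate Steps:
U(P) = -8 + P² + 31*P (U(P) = (P² + 31*P) - 8 = -8 + P² + 31*P)
U(-13)/172 = (-8 + (-13)² + 31*(-13))/172 = (-8 + 169 - 403)*(1/172) = -242*1/172 = -121/86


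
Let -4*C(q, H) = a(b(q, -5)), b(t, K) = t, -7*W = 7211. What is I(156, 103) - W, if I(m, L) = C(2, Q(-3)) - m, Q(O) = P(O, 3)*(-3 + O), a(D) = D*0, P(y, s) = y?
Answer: 6119/7 ≈ 874.14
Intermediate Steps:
W = -7211/7 (W = -⅐*7211 = -7211/7 ≈ -1030.1)
a(D) = 0
Q(O) = O*(-3 + O)
C(q, H) = 0 (C(q, H) = -¼*0 = 0)
I(m, L) = -m (I(m, L) = 0 - m = -m)
I(156, 103) - W = -1*156 - 1*(-7211/7) = -156 + 7211/7 = 6119/7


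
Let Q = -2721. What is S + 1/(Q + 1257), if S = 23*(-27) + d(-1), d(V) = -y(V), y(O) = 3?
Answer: -913537/1464 ≈ -624.00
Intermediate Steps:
d(V) = -3 (d(V) = -1*3 = -3)
S = -624 (S = 23*(-27) - 3 = -621 - 3 = -624)
S + 1/(Q + 1257) = -624 + 1/(-2721 + 1257) = -624 + 1/(-1464) = -624 - 1/1464 = -913537/1464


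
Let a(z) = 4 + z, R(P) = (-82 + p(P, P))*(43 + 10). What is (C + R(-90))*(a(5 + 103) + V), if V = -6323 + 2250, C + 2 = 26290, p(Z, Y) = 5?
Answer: -87961927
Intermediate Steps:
R(P) = -4081 (R(P) = (-82 + 5)*(43 + 10) = -77*53 = -4081)
C = 26288 (C = -2 + 26290 = 26288)
V = -4073
(C + R(-90))*(a(5 + 103) + V) = (26288 - 4081)*((4 + (5 + 103)) - 4073) = 22207*((4 + 108) - 4073) = 22207*(112 - 4073) = 22207*(-3961) = -87961927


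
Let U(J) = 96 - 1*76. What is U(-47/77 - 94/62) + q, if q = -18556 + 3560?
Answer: -14976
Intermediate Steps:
U(J) = 20 (U(J) = 96 - 76 = 20)
q = -14996
U(-47/77 - 94/62) + q = 20 - 14996 = -14976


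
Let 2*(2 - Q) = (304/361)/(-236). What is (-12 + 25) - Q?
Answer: 12329/1121 ≈ 10.998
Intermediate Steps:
Q = 2244/1121 (Q = 2 - 304/361/(2*(-236)) = 2 - 304*(1/361)*(-1)/(2*236) = 2 - 8*(-1)/(19*236) = 2 - ½*(-4/1121) = 2 + 2/1121 = 2244/1121 ≈ 2.0018)
(-12 + 25) - Q = (-12 + 25) - 1*2244/1121 = 13 - 2244/1121 = 12329/1121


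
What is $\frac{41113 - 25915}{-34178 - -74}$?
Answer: $- \frac{2533}{5684} \approx -0.44564$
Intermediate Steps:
$\frac{41113 - 25915}{-34178 - -74} = \frac{15198}{-34178 + 74} = \frac{15198}{-34104} = 15198 \left(- \frac{1}{34104}\right) = - \frac{2533}{5684}$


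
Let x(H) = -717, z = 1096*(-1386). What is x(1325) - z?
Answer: 1518339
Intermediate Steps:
z = -1519056
x(1325) - z = -717 - 1*(-1519056) = -717 + 1519056 = 1518339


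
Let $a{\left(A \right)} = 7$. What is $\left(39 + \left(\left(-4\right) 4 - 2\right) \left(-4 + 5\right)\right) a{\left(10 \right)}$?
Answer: $147$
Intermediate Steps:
$\left(39 + \left(\left(-4\right) 4 - 2\right) \left(-4 + 5\right)\right) a{\left(10 \right)} = \left(39 + \left(\left(-4\right) 4 - 2\right) \left(-4 + 5\right)\right) 7 = \left(39 + \left(-16 - 2\right) 1\right) 7 = \left(39 - 18\right) 7 = 21 \cdot 7 = 147$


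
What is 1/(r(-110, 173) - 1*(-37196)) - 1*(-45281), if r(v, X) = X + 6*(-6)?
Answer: 1690475574/37333 ≈ 45281.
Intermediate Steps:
r(v, X) = -36 + X (r(v, X) = X - 36 = -36 + X)
1/(r(-110, 173) - 1*(-37196)) - 1*(-45281) = 1/((-36 + 173) - 1*(-37196)) - 1*(-45281) = 1/(137 + 37196) + 45281 = 1/37333 + 45281 = 1690475574/37333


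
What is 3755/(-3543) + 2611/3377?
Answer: -3429862/11964711 ≈ -0.28666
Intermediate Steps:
3755/(-3543) + 2611/3377 = 3755*(-1/3543) + 2611*(1/3377) = -3755/3543 + 2611/3377 = -3429862/11964711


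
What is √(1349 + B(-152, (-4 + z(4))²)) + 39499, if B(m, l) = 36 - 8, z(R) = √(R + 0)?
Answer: 39499 + 9*√17 ≈ 39536.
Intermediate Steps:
z(R) = √R
B(m, l) = 28
√(1349 + B(-152, (-4 + z(4))²)) + 39499 = √(1349 + 28) + 39499 = √1377 + 39499 = 9*√17 + 39499 = 39499 + 9*√17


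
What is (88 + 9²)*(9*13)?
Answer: 19773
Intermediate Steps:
(88 + 9²)*(9*13) = (88 + 81)*117 = 169*117 = 19773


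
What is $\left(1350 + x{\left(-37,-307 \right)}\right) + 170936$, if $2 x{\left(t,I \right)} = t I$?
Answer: $\frac{355931}{2} \approx 1.7797 \cdot 10^{5}$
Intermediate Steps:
$x{\left(t,I \right)} = \frac{I t}{2}$ ($x{\left(t,I \right)} = \frac{t I}{2} = \frac{I t}{2}$)
$\left(1350 + x{\left(-37,-307 \right)}\right) + 170936 = \left(1350 + \frac{1}{2} \left(-307\right) \left(-37\right)\right) + 170936 = \left(1350 + \frac{11359}{2}\right) + 170936 = \frac{14059}{2} + 170936 = \frac{355931}{2}$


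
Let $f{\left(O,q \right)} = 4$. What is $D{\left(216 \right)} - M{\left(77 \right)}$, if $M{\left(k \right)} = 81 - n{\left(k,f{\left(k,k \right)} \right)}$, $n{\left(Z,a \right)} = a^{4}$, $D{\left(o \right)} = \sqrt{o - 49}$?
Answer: $175 + \sqrt{167} \approx 187.92$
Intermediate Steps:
$D{\left(o \right)} = \sqrt{-49 + o}$
$M{\left(k \right)} = -175$ ($M{\left(k \right)} = 81 - 4^{4} = 81 - 256 = -175$)
$D{\left(216 \right)} - M{\left(77 \right)} = \sqrt{-49 + 216} - -175 = \sqrt{167} + 175 = 175 + \sqrt{167}$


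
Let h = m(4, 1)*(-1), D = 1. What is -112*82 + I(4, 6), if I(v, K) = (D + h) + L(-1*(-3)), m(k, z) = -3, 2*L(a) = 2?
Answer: -9179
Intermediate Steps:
L(a) = 1 (L(a) = (½)*2 = 1)
h = 3 (h = -3*(-1) = 3)
I(v, K) = 5 (I(v, K) = (1 + 3) + 1 = 4 + 1 = 5)
-112*82 + I(4, 6) = -112*82 + 5 = -9184 + 5 = -9179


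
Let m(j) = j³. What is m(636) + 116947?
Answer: 257376403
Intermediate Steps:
m(636) + 116947 = 636³ + 116947 = 257259456 + 116947 = 257376403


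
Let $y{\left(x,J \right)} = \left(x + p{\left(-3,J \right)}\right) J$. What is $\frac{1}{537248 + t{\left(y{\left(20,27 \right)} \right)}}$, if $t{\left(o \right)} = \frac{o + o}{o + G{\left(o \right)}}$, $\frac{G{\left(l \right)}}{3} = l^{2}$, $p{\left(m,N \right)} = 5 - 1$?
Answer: $\frac{1945}{1044947362} \approx 1.8613 \cdot 10^{-6}$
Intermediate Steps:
$p{\left(m,N \right)} = 4$ ($p{\left(m,N \right)} = 5 - 1 = 4$)
$y{\left(x,J \right)} = J \left(4 + x\right)$ ($y{\left(x,J \right)} = \left(x + 4\right) J = \left(4 + x\right) J = J \left(4 + x\right)$)
$G{\left(l \right)} = 3 l^{2}$
$t{\left(o \right)} = \frac{2 o}{o + 3 o^{2}}$ ($t{\left(o \right)} = \frac{o + o}{o + 3 o^{2}} = \frac{2 o}{o + 3 o^{2}}$)
$\frac{1}{537248 + t{\left(y{\left(20,27 \right)} \right)}} = \frac{1}{537248 + \frac{2}{1 + 3 \cdot 27 \left(4 + 20\right)}} = \frac{1}{537248 + \frac{2}{1 + 3 \cdot 27 \cdot 24}} = \frac{1}{537248 + \frac{2}{1 + 3 \cdot 648}} = \frac{1}{537248 + \frac{2}{1 + 1944}} = \frac{1}{537248 + \frac{2}{1945}} = \frac{1}{\frac{1044947362}{1945}} = \frac{1945}{1044947362}$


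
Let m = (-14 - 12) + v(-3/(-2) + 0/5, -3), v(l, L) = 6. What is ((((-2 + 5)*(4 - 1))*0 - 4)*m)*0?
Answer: 0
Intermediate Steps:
m = -20 (m = (-14 - 12) + 6 = -26 + 6 = -20)
((((-2 + 5)*(4 - 1))*0 - 4)*m)*0 = ((((-2 + 5)*(4 - 1))*0 - 4)*(-20))*0 = (((3*3)*0 - 4)*(-20))*0 = ((9*0 - 4)*(-20))*0 = ((0 - 4)*(-20))*0 = -4*(-20)*0 = 80*0 = 0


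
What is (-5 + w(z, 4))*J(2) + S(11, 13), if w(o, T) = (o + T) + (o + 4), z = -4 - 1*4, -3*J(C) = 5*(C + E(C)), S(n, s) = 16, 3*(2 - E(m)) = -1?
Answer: 989/9 ≈ 109.89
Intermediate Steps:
E(m) = 7/3 (E(m) = 2 - ⅓*(-1) = 2 + ⅓ = 7/3)
J(C) = -35/9 - 5*C/3 (J(C) = -5*(C + 7/3)/3 = -5*(7/3 + C)/3 = -(35/3 + 5*C)/3 = -35/9 - 5*C/3)
z = -8 (z = -4 - 4 = -8)
w(o, T) = 4 + T + 2*o (w(o, T) = (T + o) + (4 + o) = 4 + T + 2*o)
(-5 + w(z, 4))*J(2) + S(11, 13) = (-5 + (4 + 4 + 2*(-8)))*(-35/9 - 5/3*2) + 16 = (-5 + (4 + 4 - 16))*(-35/9 - 10/3) + 16 = (-5 - 8)*(-65/9) + 16 = -13*(-65/9) + 16 = 845/9 + 16 = 989/9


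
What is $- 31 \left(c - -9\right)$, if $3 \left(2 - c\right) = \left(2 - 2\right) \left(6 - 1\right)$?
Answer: $-341$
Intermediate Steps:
$c = 2$ ($c = 2 - \frac{\left(2 - 2\right) \left(6 - 1\right)}{3} = 2 - \frac{0 \cdot 5}{3} = 2 - 0 = 2 + 0 = 2$)
$- 31 \left(c - -9\right) = - 31 \left(2 - -9\right) = - 31 \left(2 + 9\right) = \left(-31\right) 11 = -341$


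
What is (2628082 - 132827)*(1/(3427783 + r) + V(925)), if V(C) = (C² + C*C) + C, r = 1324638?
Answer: 20303831111050167380/4752421 ≈ 4.2723e+12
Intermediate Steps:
V(C) = C + 2*C² (V(C) = (C² + C²) + C = 2*C² + C = C + 2*C²)
(2628082 - 132827)*(1/(3427783 + r) + V(925)) = (2628082 - 132827)*(1/(3427783 + 1324638) + 925*(1 + 2*925)) = 2495255*(1/4752421 + 925*(1 + 1850)) = 2495255*(1/4752421 + 925*1851) = 2495255*(1/4752421 + 1712175) = 2495255*(8136976425676/4752421) = 20303831111050167380/4752421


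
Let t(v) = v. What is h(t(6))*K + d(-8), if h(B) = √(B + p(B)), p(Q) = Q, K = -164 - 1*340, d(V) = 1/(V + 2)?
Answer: -⅙ - 1008*√3 ≈ -1746.1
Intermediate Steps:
d(V) = 1/(2 + V)
K = -504 (K = -164 - 340 = -504)
h(B) = √2*√B (h(B) = √(B + B) = √(2*B) = √2*√B)
h(t(6))*K + d(-8) = (√2*√6)*(-504) + 1/(2 - 8) = (2*√3)*(-504) + 1/(-6) = -1008*√3 - ⅙ = -⅙ - 1008*√3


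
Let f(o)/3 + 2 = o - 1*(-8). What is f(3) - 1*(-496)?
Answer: 523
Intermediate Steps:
f(o) = 18 + 3*o (f(o) = -6 + 3*(o - 1*(-8)) = -6 + 3*(o + 8) = -6 + 3*(8 + o) = -6 + (24 + 3*o) = 18 + 3*o)
f(3) - 1*(-496) = (18 + 3*3) - 1*(-496) = (18 + 9) + 496 = 27 + 496 = 523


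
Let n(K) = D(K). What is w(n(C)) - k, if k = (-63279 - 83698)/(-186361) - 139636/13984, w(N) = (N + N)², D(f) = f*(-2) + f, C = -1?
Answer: 8597916781/651518056 ≈ 13.197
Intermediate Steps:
D(f) = -f (D(f) = -2*f + f = -f)
n(K) = -K
w(N) = 4*N² (w(N) = (2*N)² = 4*N²)
k = -5991844557/651518056 (k = -146977*(-1/186361) - 139636*1/13984 = 146977/186361 - 34909/3496 = -5991844557/651518056 ≈ -9.1967)
w(n(C)) - k = 4*(-1*(-1))² - 1*(-5991844557/651518056) = 4*1² + 5991844557/651518056 = 4*1 + 5991844557/651518056 = 4 + 5991844557/651518056 = 8597916781/651518056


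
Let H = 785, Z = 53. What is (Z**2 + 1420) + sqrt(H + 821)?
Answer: 4229 + sqrt(1606) ≈ 4269.1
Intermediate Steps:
(Z**2 + 1420) + sqrt(H + 821) = (53**2 + 1420) + sqrt(785 + 821) = (2809 + 1420) + sqrt(1606) = 4229 + sqrt(1606)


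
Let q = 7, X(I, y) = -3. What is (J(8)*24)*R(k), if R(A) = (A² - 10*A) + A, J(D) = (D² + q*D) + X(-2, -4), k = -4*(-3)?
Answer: 101088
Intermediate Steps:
k = 12
J(D) = -3 + D² + 7*D (J(D) = (D² + 7*D) - 3 = -3 + D² + 7*D)
R(A) = A² - 9*A
(J(8)*24)*R(k) = ((-3 + 8² + 7*8)*24)*(12*(-9 + 12)) = ((-3 + 64 + 56)*24)*(12*3) = (117*24)*36 = 2808*36 = 101088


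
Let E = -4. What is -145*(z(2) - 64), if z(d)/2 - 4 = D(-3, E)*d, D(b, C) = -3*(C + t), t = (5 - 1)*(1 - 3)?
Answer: -12760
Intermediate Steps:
t = -8 (t = 4*(-2) = -8)
D(b, C) = 24 - 3*C (D(b, C) = -3*(C - 8) = -3*(-8 + C) = 24 - 3*C)
z(d) = 8 + 72*d (z(d) = 8 + 2*((24 - 3*(-4))*d) = 8 + 2*((24 + 12)*d) = 8 + 2*(36*d) = 8 + 72*d)
-145*(z(2) - 64) = -145*((8 + 72*2) - 64) = -145*((8 + 144) - 64) = -145*(152 - 64) = -145*88 = -12760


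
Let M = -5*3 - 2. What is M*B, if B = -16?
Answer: 272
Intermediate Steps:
M = -17 (M = -15 - 2 = -17)
M*B = -17*(-16) = 272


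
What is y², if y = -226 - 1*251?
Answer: 227529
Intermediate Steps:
y = -477 (y = -226 - 251 = -477)
y² = (-477)² = 227529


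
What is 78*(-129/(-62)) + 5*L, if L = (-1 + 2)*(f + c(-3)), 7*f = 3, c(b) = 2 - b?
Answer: 41107/217 ≈ 189.43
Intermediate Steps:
f = 3/7 (f = (⅐)*3 = 3/7 ≈ 0.42857)
L = 38/7 (L = (-1 + 2)*(3/7 + (2 - 1*(-3))) = 1*(3/7 + (2 + 3)) = 1*(3/7 + 5) = 1*(38/7) = 38/7 ≈ 5.4286)
78*(-129/(-62)) + 5*L = 78*(-129/(-62)) + 5*(38/7) = 78*(-129*(-1/62)) + 190/7 = 78*(129/62) + 190/7 = 5031/31 + 190/7 = 41107/217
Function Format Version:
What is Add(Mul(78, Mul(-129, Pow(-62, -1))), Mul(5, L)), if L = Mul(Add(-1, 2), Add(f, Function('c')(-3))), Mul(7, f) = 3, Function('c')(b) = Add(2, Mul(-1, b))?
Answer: Rational(41107, 217) ≈ 189.43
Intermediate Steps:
f = Rational(3, 7) (f = Mul(Rational(1, 7), 3) = Rational(3, 7) ≈ 0.42857)
L = Rational(38, 7) (L = Mul(Add(-1, 2), Add(Rational(3, 7), Add(2, Mul(-1, -3)))) = Mul(1, Add(Rational(3, 7), Add(2, 3))) = Mul(1, Add(Rational(3, 7), 5)) = Mul(1, Rational(38, 7)) = Rational(38, 7) ≈ 5.4286)
Add(Mul(78, Mul(-129, Pow(-62, -1))), Mul(5, L)) = Add(Mul(78, Mul(-129, Pow(-62, -1))), Mul(5, Rational(38, 7))) = Add(Mul(78, Mul(-129, Rational(-1, 62))), Rational(190, 7)) = Add(Mul(78, Rational(129, 62)), Rational(190, 7)) = Add(Rational(5031, 31), Rational(190, 7)) = Rational(41107, 217)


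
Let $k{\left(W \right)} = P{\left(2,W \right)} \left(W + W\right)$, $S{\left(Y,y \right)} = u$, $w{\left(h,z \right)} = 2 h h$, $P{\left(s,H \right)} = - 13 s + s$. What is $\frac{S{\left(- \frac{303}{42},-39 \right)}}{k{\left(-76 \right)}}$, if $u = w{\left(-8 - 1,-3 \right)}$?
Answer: $\frac{27}{608} \approx 0.044408$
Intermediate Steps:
$P{\left(s,H \right)} = - 12 s$
$w{\left(h,z \right)} = 2 h^{2}$
$u = 162$ ($u = 2 \left(-8 - 1\right)^{2} = 2 \left(-9\right)^{2} = 2 \cdot 81 = 162$)
$S{\left(Y,y \right)} = 162$
$k{\left(W \right)} = - 48 W$ ($k{\left(W \right)} = \left(-12\right) 2 \left(W + W\right) = - 24 \cdot 2 W = - 48 W$)
$\frac{S{\left(- \frac{303}{42},-39 \right)}}{k{\left(-76 \right)}} = \frac{162}{\left(-48\right) \left(-76\right)} = \frac{162}{3648} = 162 \cdot \frac{1}{3648} = \frac{27}{608}$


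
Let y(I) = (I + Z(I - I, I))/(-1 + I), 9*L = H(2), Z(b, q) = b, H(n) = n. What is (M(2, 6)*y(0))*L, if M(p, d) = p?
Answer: 0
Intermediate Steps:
L = 2/9 (L = (⅑)*2 = 2/9 ≈ 0.22222)
y(I) = I/(-1 + I) (y(I) = (I + (I - I))/(-1 + I) = (I + 0)/(-1 + I) = I/(-1 + I))
(M(2, 6)*y(0))*L = (2*(0/(-1 + 0)))*(2/9) = (2*(0/(-1)))*(2/9) = (2*(0*(-1)))*(2/9) = (2*0)*(2/9) = 0*(2/9) = 0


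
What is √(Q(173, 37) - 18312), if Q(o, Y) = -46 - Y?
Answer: I*√18395 ≈ 135.63*I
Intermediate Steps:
√(Q(173, 37) - 18312) = √((-46 - 1*37) - 18312) = √((-46 - 37) - 18312) = √(-83 - 18312) = √(-18395) = I*√18395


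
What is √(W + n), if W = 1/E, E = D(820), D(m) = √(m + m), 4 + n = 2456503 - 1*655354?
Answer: √(302772474500 + 205*√410)/410 ≈ 1342.1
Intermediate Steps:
n = 1801145 (n = -4 + (2456503 - 1*655354) = -4 + (2456503 - 655354) = -4 + 1801149 = 1801145)
D(m) = √2*√m (D(m) = √(2*m) = √2*√m)
E = 2*√410 (E = √2*√820 = √2*(2*√205) = 2*√410 ≈ 40.497)
W = √410/820 (W = 1/(2*√410) = √410/820 ≈ 0.024693)
√(W + n) = √(√410/820 + 1801145) = √(1801145 + √410/820)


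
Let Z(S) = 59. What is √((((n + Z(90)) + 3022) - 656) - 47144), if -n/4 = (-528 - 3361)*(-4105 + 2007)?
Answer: I*√32681207 ≈ 5716.8*I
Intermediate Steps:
n = -32636488 (n = -4*(-528 - 3361)*(-4105 + 2007) = -(-15556)*(-2098) = -4*8159122 = -32636488)
√((((n + Z(90)) + 3022) - 656) - 47144) = √((((-32636488 + 59) + 3022) - 656) - 47144) = √(((-32636429 + 3022) - 656) - 47144) = √((-32633407 - 656) - 47144) = √(-32634063 - 47144) = √(-32681207) = I*√32681207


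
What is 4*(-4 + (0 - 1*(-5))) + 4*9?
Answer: 40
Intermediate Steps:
4*(-4 + (0 - 1*(-5))) + 4*9 = 4*(-4 + (0 + 5)) + 36 = 4*(-4 + 5) + 36 = 4*1 + 36 = 4 + 36 = 40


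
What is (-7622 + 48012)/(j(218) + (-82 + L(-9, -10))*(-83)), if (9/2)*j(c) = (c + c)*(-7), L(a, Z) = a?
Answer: 51930/8839 ≈ 5.8751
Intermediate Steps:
j(c) = -28*c/9 (j(c) = 2*((c + c)*(-7))/9 = 2*((2*c)*(-7))/9 = 2*(-14*c)/9 = -28*c/9)
(-7622 + 48012)/(j(218) + (-82 + L(-9, -10))*(-83)) = (-7622 + 48012)/(-28/9*218 + (-82 - 9)*(-83)) = 40390/(-6104/9 - 91*(-83)) = 40390/(-6104/9 + 7553) = 40390/(61873/9) = 40390*(9/61873) = 51930/8839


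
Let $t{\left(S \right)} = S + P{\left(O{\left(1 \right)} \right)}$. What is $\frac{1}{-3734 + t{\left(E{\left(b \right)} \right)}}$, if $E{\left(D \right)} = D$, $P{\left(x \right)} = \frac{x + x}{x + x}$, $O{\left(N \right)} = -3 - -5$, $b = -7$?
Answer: $- \frac{1}{3740} \approx -0.00026738$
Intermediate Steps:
$O{\left(N \right)} = 2$ ($O{\left(N \right)} = -3 + 5 = 2$)
$P{\left(x \right)} = 1$ ($P{\left(x \right)} = \frac{2 x}{2 x} = 2 x \frac{1}{2 x} = 1$)
$t{\left(S \right)} = 1 + S$ ($t{\left(S \right)} = S + 1 = 1 + S$)
$\frac{1}{-3734 + t{\left(E{\left(b \right)} \right)}} = \frac{1}{-3734 + \left(1 - 7\right)} = \frac{1}{-3734 - 6} = \frac{1}{-3740} = - \frac{1}{3740}$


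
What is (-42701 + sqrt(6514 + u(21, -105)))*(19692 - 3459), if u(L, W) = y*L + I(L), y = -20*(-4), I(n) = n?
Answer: -693165333 + 16233*sqrt(8215) ≈ -6.9169e+8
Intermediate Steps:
y = 80
u(L, W) = 81*L (u(L, W) = 80*L + L = 81*L)
(-42701 + sqrt(6514 + u(21, -105)))*(19692 - 3459) = (-42701 + sqrt(6514 + 81*21))*(19692 - 3459) = (-42701 + sqrt(6514 + 1701))*16233 = (-42701 + sqrt(8215))*16233 = -693165333 + 16233*sqrt(8215)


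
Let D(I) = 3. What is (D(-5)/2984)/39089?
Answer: 3/116641576 ≈ 2.5720e-8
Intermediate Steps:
(D(-5)/2984)/39089 = (3/2984)/39089 = ((1/2984)*3)*(1/39089) = (3/2984)*(1/39089) = 3/116641576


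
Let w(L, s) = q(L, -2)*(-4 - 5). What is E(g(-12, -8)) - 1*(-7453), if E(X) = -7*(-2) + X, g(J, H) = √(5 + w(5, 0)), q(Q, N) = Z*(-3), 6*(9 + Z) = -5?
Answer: 7467 + I*√1042/2 ≈ 7467.0 + 16.14*I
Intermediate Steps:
Z = -59/6 (Z = -9 + (⅙)*(-5) = -9 - ⅚ = -59/6 ≈ -9.8333)
q(Q, N) = 59/2 (q(Q, N) = -59/6*(-3) = 59/2)
w(L, s) = -531/2 (w(L, s) = 59*(-4 - 5)/2 = (59/2)*(-9) = -531/2)
g(J, H) = I*√1042/2 (g(J, H) = √(5 - 531/2) = √(-521/2) = I*√1042/2)
E(X) = 14 + X
E(g(-12, -8)) - 1*(-7453) = (14 + I*√1042/2) - 1*(-7453) = (14 + I*√1042/2) + 7453 = 7467 + I*√1042/2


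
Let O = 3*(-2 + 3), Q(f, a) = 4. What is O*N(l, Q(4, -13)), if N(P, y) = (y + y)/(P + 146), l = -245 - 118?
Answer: -24/217 ≈ -0.11060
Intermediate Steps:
l = -363
N(P, y) = 2*y/(146 + P) (N(P, y) = (2*y)/(146 + P) = 2*y/(146 + P))
O = 3 (O = 3*1 = 3)
O*N(l, Q(4, -13)) = 3*(2*4/(146 - 363)) = 3*(2*4/(-217)) = 3*(2*4*(-1/217)) = 3*(-8/217) = -24/217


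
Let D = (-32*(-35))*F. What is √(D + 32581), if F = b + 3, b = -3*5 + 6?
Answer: √25861 ≈ 160.81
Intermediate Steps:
b = -9 (b = -15 + 6 = -9)
F = -6 (F = -9 + 3 = -6)
D = -6720 (D = -32*(-35)*(-6) = 1120*(-6) = -6720)
√(D + 32581) = √(-6720 + 32581) = √25861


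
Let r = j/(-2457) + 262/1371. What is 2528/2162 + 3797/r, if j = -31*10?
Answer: 4609248020365/385104088 ≈ 11969.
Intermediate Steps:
j = -310
r = 356248/1122849 (r = -310/(-2457) + 262/1371 = -310*(-1/2457) + 262*(1/1371) = 310/2457 + 262/1371 = 356248/1122849 ≈ 0.31727)
2528/2162 + 3797/r = 2528/2162 + 3797/(356248/1122849) = 2528*(1/2162) + 3797*(1122849/356248) = 1264/1081 + 4263457653/356248 = 4609248020365/385104088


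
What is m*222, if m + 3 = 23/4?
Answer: 1221/2 ≈ 610.50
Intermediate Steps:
m = 11/4 (m = -3 + 23/4 = 11/4 ≈ 2.7500)
m*222 = (11/4)*222 = 1221/2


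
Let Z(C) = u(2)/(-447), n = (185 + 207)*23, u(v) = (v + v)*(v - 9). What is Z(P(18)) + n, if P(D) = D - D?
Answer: 4030180/447 ≈ 9016.1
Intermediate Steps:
u(v) = 2*v*(-9 + v) (u(v) = (2*v)*(-9 + v) = 2*v*(-9 + v))
P(D) = 0
n = 9016 (n = 392*23 = 9016)
Z(C) = 28/447 (Z(C) = (2*2*(-9 + 2))/(-447) = (2*2*(-7))*(-1/447) = -28*(-1/447) = 28/447)
Z(P(18)) + n = 28/447 + 9016 = 4030180/447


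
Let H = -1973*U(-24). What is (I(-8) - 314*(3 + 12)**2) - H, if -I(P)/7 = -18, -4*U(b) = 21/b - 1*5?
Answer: -2164037/32 ≈ -67626.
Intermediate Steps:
U(b) = 5/4 - 21/(4*b) (U(b) = -(21/b - 1*5)/4 = -(21/b - 5)/4 = -(-5 + 21/b)/4 = 5/4 - 21/(4*b))
H = -92731/32 (H = -1973*(-21 + 5*(-24))/(4*(-24)) = -1973*(-1)*(-21 - 120)/(4*24) = -1973*(-1)*(-141)/(4*24) = -1973*47/32 = -92731/32 ≈ -2897.8)
I(P) = 126 (I(P) = -7*(-18) = 126)
(I(-8) - 314*(3 + 12)**2) - H = (126 - 314*(3 + 12)**2) - 1*(-92731/32) = (126 - 314*15**2) + 92731/32 = (126 - 314*225) + 92731/32 = (126 - 70650) + 92731/32 = -70524 + 92731/32 = -2164037/32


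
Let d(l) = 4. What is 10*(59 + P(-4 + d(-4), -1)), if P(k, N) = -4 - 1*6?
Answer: 490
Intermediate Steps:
P(k, N) = -10 (P(k, N) = -4 - 6 = -10)
10*(59 + P(-4 + d(-4), -1)) = 10*(59 - 10) = 10*49 = 490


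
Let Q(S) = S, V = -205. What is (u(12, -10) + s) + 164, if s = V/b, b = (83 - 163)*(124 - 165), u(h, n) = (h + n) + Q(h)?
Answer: 2847/16 ≈ 177.94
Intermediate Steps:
u(h, n) = n + 2*h (u(h, n) = (h + n) + h = n + 2*h)
b = 3280 (b = -80*(-41) = 3280)
s = -1/16 (s = -205/3280 = -205*1/3280 = -1/16 ≈ -0.062500)
(u(12, -10) + s) + 164 = ((-10 + 2*12) - 1/16) + 164 = ((-10 + 24) - 1/16) + 164 = (14 - 1/16) + 164 = 223/16 + 164 = 2847/16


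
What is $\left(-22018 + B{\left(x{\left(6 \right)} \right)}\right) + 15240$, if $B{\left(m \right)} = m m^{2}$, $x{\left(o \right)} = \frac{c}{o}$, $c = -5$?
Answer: $- \frac{1464173}{216} \approx -6778.6$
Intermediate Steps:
$x{\left(o \right)} = - \frac{5}{o}$
$B{\left(m \right)} = m^{3}$
$\left(-22018 + B{\left(x{\left(6 \right)} \right)}\right) + 15240 = \left(-22018 + \left(- \frac{5}{6}\right)^{3}\right) + 15240 = \left(-22018 - \frac{125}{216}\right) + 15240 = - \frac{4756013}{216} + 15240 = - \frac{1464173}{216}$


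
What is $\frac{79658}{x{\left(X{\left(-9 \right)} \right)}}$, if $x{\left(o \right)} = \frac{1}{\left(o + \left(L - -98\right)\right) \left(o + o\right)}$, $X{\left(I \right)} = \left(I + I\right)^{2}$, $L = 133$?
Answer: $28648203120$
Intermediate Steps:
$X{\left(I \right)} = 4 I^{2}$ ($X{\left(I \right)} = \left(2 I\right)^{2} = 4 I^{2}$)
$x{\left(o \right)} = \frac{1}{2 o \left(231 + o\right)}$ ($x{\left(o \right)} = \frac{1}{\left(o + \left(133 - -98\right)\right) \left(o + o\right)} = \frac{1}{\left(o + \left(133 + 98\right)\right) 2 o} = \frac{1}{\left(o + 231\right) 2 o} = \frac{1}{\left(231 + o\right) 2 o} = \frac{1}{2 o \left(231 + o\right)}$)
$\frac{79658}{x{\left(X{\left(-9 \right)} \right)}} = \frac{79658}{\frac{1}{2} \frac{1}{4 \left(-9\right)^{2}} \frac{1}{231 + 4 \left(-9\right)^{2}}} = \frac{79658}{\frac{1}{2} \frac{1}{4 \cdot 81} \frac{1}{231 + 4 \cdot 81}} = \frac{79658}{\frac{1}{2} \cdot \frac{1}{324} \frac{1}{231 + 324}} = \frac{79658}{\frac{1}{2} \cdot \frac{1}{324} \cdot \frac{1}{555}} = 79658 \frac{1}{\frac{1}{359640}} = 79658 \cdot 359640 = 28648203120$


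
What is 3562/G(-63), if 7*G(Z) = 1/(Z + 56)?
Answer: -174538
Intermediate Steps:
G(Z) = 1/(7*(56 + Z)) (G(Z) = 1/(7*(Z + 56)) = 1/(7*(56 + Z)))
3562/G(-63) = 3562/((1/(7*(56 - 63)))) = 3562/(((⅐)/(-7))) = 3562/(((⅐)*(-⅐))) = 3562/(-1/49) = 3562*(-49) = -174538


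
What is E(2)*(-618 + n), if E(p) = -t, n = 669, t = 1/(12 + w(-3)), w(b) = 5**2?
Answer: -51/37 ≈ -1.3784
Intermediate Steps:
w(b) = 25
t = 1/37 (t = 1/(12 + 25) = 1/37 ≈ 0.027027)
E(p) = -1/37 (E(p) = -1*1/37 = -1/37)
E(2)*(-618 + n) = -(-618 + 669)/37 = -1/37*51 = -51/37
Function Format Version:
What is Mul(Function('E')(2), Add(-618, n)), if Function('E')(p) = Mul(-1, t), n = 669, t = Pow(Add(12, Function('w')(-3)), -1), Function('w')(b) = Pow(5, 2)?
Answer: Rational(-51, 37) ≈ -1.3784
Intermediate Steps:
Function('w')(b) = 25
t = Rational(1, 37) (t = Pow(Add(12, 25), -1) = Pow(37, -1) = Rational(1, 37) ≈ 0.027027)
Function('E')(p) = Rational(-1, 37) (Function('E')(p) = Mul(-1, Rational(1, 37)) = Rational(-1, 37))
Mul(Function('E')(2), Add(-618, n)) = Mul(Rational(-1, 37), Add(-618, 669)) = Mul(Rational(-1, 37), 51) = Rational(-51, 37)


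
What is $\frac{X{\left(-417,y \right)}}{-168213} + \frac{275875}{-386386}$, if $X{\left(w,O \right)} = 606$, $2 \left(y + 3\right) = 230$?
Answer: $- \frac{15546637097}{21665049406} \approx -0.71759$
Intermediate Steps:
$y = 112$ ($y = -3 + \frac{1}{2} \cdot 230 = -3 + 115 = 112$)
$\frac{X{\left(-417,y \right)}}{-168213} + \frac{275875}{-386386} = \frac{606}{-168213} + \frac{275875}{-386386} = 606 \left(- \frac{1}{168213}\right) + 275875 \left(- \frac{1}{386386}\right) = - \frac{202}{56071} - \frac{275875}{386386} = - \frac{15546637097}{21665049406}$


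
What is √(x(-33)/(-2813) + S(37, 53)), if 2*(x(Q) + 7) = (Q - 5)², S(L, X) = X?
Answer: 3*√46375118/2813 ≈ 7.2626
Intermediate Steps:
x(Q) = -7 + (-5 + Q)²/2 (x(Q) = -7 + (Q - 5)²/2 = -7 + (-5 + Q)²/2)
√(x(-33)/(-2813) + S(37, 53)) = √((-7 + (-5 - 33)²/2)/(-2813) + 53) = √((-7 + (½)*(-38)²)*(-1/2813) + 53) = √((-7 + (½)*1444)*(-1/2813) + 53) = √((-7 + 722)*(-1/2813) + 53) = √(715*(-1/2813) + 53) = √(-715/2813 + 53) = √(148374/2813) = 3*√46375118/2813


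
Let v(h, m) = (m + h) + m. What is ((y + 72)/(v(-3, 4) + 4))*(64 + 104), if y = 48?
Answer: 2240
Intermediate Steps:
v(h, m) = h + 2*m (v(h, m) = (h + m) + m = h + 2*m)
((y + 72)/(v(-3, 4) + 4))*(64 + 104) = ((48 + 72)/((-3 + 2*4) + 4))*(64 + 104) = (120/((-3 + 8) + 4))*168 = (120/(5 + 4))*168 = (120/9)*168 = (120*(1/9))*168 = (40/3)*168 = 2240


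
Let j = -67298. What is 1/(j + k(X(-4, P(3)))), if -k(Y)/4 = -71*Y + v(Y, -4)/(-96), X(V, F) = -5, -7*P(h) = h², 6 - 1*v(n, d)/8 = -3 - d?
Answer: -3/206149 ≈ -1.4553e-5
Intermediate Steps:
v(n, d) = 72 + 8*d (v(n, d) = 48 - 8*(-3 - d) = 48 + (24 + 8*d) = 72 + 8*d)
P(h) = -h²/7
k(Y) = 5/3 + 284*Y (k(Y) = -4*(-71*Y + (72 + 8*(-4))/(-96)) = -4*(-71*Y + (72 - 32)*(-1/96)) = -4*(-71*Y + 40*(-1/96)) = -4*(-71*Y - 5/12) = -4*(-5/12 - 71*Y) = 5/3 + 284*Y)
1/(j + k(X(-4, P(3)))) = 1/(-67298 + (5/3 + 284*(-5))) = 1/(-67298 + (5/3 - 1420)) = 1/(-67298 - 4255/3) = 1/(-206149/3) = -3/206149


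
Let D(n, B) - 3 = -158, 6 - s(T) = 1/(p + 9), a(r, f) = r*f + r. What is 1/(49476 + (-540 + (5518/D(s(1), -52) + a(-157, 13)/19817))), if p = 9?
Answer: 14155/692183592 ≈ 2.0450e-5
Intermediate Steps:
a(r, f) = r + f*r (a(r, f) = f*r + r = r + f*r)
s(T) = 107/18 (s(T) = 6 - 1/(9 + 9) = 6 - 1/18 = 107/18)
D(n, B) = -155 (D(n, B) = 3 - 158 = -155)
1/(49476 + (-540 + (5518/D(s(1), -52) + a(-157, 13)/19817))) = 1/(49476 + (-540 + (5518/(-155) - 157*(1 + 13)/19817))) = 1/(49476 + (-540 + (5518*(-1/155) - 157*14*(1/19817)))) = 1/(49476 + (-540 + (-178/5 - 2198*1/19817))) = 1/(49476 + (-540 + (-178/5 - 314/2831))) = 1/(49476 + (-540 - 505488/14155)) = 1/(49476 - 8149188/14155) = 1/(692183592/14155) = 14155/692183592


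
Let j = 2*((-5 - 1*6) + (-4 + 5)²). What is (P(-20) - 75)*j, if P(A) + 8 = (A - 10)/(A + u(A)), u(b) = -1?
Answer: 11420/7 ≈ 1631.4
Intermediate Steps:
P(A) = -8 + (-10 + A)/(-1 + A) (P(A) = -8 + (A - 10)/(A - 1) = -8 + (-10 + A)/(-1 + A))
j = -20 (j = 2*((-5 - 6) + 1²) = 2*(-11 + 1) = 2*(-10) = -20)
(P(-20) - 75)*j = ((-2 - 7*(-20))/(-1 - 20) - 75)*(-20) = ((-2 + 140)/(-21) - 75)*(-20) = (-1/21*138 - 75)*(-20) = (-46/7 - 75)*(-20) = -571/7*(-20) = 11420/7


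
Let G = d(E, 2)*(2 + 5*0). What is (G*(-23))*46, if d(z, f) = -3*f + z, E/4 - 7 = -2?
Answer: -29624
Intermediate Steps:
E = 20 (E = 28 + 4*(-2) = 28 - 8 = 20)
d(z, f) = z - 3*f
G = 28 (G = (20 - 3*2)*(2 + 5*0) = (20 - 6)*(2 + 0) = 14*2 = 28)
(G*(-23))*46 = (28*(-23))*46 = -644*46 = -29624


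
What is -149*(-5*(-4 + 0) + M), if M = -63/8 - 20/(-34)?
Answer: -257621/136 ≈ -1894.3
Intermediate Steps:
M = -991/136 (M = -63*1/8 - 20*(-1/34) = -63/8 + 10/17 = -991/136 ≈ -7.2868)
-149*(-5*(-4 + 0) + M) = -149*(-5*(-4 + 0) - 991/136) = -149*(-5*(-4) - 991/136) = -149*(20 - 991/136) = -149*1729/136 = -257621/136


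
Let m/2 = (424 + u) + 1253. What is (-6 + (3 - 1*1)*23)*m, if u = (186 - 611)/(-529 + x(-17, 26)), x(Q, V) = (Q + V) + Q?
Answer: 72077920/537 ≈ 1.3422e+5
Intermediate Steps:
x(Q, V) = V + 2*Q
u = 425/537 (u = (186 - 611)/(-529 + (26 + 2*(-17))) = -425/(-529 + (26 - 34)) = -425/(-529 - 8) = -425/(-537) = -425*(-1/537) = 425/537 ≈ 0.79143)
m = 1801948/537 (m = 2*((424 + 425/537) + 1253) = 2*(228113/537 + 1253) = 2*(900974/537) = 1801948/537 ≈ 3355.6)
(-6 + (3 - 1*1)*23)*m = (-6 + (3 - 1*1)*23)*(1801948/537) = (-6 + (3 - 1)*23)*(1801948/537) = (-6 + 2*23)*(1801948/537) = (-6 + 46)*(1801948/537) = 40*(1801948/537) = 72077920/537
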